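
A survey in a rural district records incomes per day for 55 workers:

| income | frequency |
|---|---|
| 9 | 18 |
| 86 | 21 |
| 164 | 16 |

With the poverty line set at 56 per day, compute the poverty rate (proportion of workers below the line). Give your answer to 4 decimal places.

0.3273

18 of the 55 workers have income below 56.
H = 18/55 = 0.3273.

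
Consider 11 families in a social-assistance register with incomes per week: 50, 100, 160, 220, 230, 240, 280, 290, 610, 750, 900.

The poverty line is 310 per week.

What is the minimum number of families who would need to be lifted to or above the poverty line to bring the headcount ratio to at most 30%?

8 of the 11 families are poor, so H = 8/11 = 0.727.
A headcount ratio of at most 30% allows at most ⌊0.30 × 11⌋ = 3 poor families.
So at least 8 − 3 = 5 must be lifted.

5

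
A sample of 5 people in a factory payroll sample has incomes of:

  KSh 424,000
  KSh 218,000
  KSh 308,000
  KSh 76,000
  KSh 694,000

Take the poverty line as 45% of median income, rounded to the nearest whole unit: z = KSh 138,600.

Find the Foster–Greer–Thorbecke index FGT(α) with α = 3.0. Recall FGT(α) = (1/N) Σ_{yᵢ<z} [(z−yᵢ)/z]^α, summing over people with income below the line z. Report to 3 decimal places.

Below z: KSh 76,000 (q = 1 of N = 5).
Gap ratios (z−y)/z: (138600−76000)/138600 = 0.4517.
Raised to α = 3.0: 0.09214.
Sum = 0.092137; FGT(3.0) = 0.092137 / 5 = 0.018.

0.018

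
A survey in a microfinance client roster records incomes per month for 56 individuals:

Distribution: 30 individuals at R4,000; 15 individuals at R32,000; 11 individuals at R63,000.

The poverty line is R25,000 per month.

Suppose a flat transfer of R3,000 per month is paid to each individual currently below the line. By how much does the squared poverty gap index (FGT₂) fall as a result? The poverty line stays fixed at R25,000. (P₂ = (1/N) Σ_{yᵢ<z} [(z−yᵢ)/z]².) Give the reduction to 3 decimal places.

Before: below the line — 30×R4,000; squared poverty gap index (FGT₂) = 0.37800.
After the R3,000 transfer: below the line — 30×R7,000; squared poverty gap index (FGT₂) = 0.27771.
Reduction = 0.37800 − 0.27771 = 0.100.

0.100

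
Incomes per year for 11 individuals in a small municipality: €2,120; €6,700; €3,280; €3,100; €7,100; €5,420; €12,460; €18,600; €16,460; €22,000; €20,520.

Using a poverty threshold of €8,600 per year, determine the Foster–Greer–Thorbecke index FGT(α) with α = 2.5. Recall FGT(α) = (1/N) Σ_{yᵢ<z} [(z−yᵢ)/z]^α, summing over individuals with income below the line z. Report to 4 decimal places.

0.1127

Below z: €2,120, €3,100, €3,280, €5,420, €6,700, €7,100 (q = 6 of N = 11).
Normalized shortfalls: (8600−2120)/8600 = 0.7535; (8600−3100)/8600 = 0.6395; (8600−3280)/8600 = 0.6186; (8600−5420)/8600 = 0.3698; (8600−6700)/8600 = 0.2209; (8600−7100)/8600 = 0.1744.
Raised to α = 2.5: 0.49282; 0.32708; 0.30098; 0.08314; 0.02294; 0.01271.
Sum = 1.239675; FGT(2.5) = 1.239675 / 11 = 0.1127.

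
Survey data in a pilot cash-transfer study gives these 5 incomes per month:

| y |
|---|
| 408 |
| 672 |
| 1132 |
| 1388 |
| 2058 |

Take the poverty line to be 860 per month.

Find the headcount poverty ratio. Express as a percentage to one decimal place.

40.0%

2 of the 5 individuals have income below 860.
H = 2/5 = 40.0%.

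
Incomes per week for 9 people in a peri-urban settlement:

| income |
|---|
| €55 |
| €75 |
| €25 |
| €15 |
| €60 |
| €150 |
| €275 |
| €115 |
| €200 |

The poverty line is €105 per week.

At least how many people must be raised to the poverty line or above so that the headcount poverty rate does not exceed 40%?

5 of the 9 people are poor, so H = 5/9 = 0.556.
A headcount ratio of at most 40% allows at most ⌊0.40 × 9⌋ = 3 poor people.
So at least 5 − 3 = 2 must be lifted.

2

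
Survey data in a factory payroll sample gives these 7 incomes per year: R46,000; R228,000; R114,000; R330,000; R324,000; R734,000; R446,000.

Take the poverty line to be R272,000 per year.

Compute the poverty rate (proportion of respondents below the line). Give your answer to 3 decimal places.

3 of the 7 respondents have income below R272,000.
H = 3/7 = 0.429.

0.429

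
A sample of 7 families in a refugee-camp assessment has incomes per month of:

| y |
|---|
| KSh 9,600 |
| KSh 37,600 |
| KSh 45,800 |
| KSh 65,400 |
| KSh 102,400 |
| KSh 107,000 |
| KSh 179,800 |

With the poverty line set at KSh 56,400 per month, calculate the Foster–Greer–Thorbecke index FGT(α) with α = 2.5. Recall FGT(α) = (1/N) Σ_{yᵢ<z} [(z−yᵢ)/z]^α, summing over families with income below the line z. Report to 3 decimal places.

Poor units: KSh 9,600, KSh 37,600, KSh 45,800 (q = 3 of N = 7).
Relative gaps: (56400−9600)/56400 = 0.8298; (56400−37600)/56400 = 0.3333; (56400−45800)/56400 = 0.1879.
Raised to α = 2.5: 0.62722; 0.06415; 0.01531.
Sum = 0.706679; FGT(2.5) = 0.706679 / 7 = 0.101.

0.101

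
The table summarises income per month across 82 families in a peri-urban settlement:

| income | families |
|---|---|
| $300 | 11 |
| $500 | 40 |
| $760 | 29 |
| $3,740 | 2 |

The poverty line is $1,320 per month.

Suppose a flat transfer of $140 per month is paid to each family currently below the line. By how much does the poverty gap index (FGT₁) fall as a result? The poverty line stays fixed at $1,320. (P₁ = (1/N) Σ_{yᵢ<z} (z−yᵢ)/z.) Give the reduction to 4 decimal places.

Before: below the line — 11×$300, 40×$500, 29×$760; poverty gap index (FGT₁) = 0.556726.
After the $140 transfer: below the line — 11×$440, 40×$640, 29×$900; poverty gap index (FGT₁) = 0.453252.
Reduction = 0.556726 − 0.453252 = 0.1035.

0.1035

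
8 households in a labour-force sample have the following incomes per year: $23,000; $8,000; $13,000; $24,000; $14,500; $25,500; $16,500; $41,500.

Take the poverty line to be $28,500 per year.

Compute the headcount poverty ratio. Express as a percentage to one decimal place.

7 of the 8 households have income below $28,500.
H = 7/8 = 87.5%.

87.5%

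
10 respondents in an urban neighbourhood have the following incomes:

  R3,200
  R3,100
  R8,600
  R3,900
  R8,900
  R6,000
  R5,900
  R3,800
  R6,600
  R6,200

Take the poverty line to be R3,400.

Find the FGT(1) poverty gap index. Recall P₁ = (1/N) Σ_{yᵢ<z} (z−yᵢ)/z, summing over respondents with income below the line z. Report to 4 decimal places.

0.0147

Poor units: R3,100, R3,200 (q = 2 of N = 10).
Relative gaps: (3400−3100)/3400 = 0.0882; (3400−3200)/3400 = 0.0588.
Σ = 0.147059. Dividing by the full population N = 10 gives P₁ = 0.0147.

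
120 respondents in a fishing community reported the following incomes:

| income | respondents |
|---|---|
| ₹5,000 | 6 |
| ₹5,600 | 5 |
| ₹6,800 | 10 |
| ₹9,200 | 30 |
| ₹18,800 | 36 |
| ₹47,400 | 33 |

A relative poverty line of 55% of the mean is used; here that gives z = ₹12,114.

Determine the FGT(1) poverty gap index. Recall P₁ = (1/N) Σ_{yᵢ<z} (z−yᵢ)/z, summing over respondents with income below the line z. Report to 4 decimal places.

0.1485

Incomes under z: 6×₹5,000, 5×₹5,600, 10×₹6,800, 30×₹9,200 (q = 51 of N = 120).
Relative gaps: (12114−5000)/12114 = 0.5873 (×6); (12114−5600)/12114 = 0.5377 (×5); (12114−6800)/12114 = 0.4387 (×10); (12114−9200)/12114 = 0.2405 (×30).
Σ = 17.815255. Dividing by the full population N = 120 gives P₁ = 0.1485.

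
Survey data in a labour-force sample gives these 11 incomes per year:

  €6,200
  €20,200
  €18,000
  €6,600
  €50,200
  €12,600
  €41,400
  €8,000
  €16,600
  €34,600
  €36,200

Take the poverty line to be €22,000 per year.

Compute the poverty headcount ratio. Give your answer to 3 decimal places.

0.636

7 of the 11 people have income below €22,000.
H = 7/11 = 0.636.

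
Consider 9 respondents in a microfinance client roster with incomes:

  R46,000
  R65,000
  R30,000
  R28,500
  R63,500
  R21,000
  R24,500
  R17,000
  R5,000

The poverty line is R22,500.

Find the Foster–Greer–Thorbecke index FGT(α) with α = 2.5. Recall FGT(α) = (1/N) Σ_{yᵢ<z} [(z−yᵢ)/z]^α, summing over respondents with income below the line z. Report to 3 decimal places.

0.063

Incomes under z: R5,000, R17,000, R21,000 (q = 3 of N = 9).
Normalized shortfalls: (22500−5000)/22500 = 0.7778; (22500−17000)/22500 = 0.2444; (22500−21000)/22500 = 0.0667.
Raised to α = 2.5: 0.53351; 0.02954; 0.00115.
Sum = 0.564196; FGT(2.5) = 0.564196 / 9 = 0.063.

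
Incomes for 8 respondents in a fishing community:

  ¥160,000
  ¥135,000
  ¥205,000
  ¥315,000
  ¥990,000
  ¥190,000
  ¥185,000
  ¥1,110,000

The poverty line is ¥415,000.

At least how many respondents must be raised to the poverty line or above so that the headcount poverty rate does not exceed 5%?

6 of the 8 respondents are poor, so H = 6/8 = 0.750.
A headcount ratio of at most 5% allows at most ⌊0.05 × 8⌋ = 0 poor respondents.
So at least 6 − 0 = 6 must be lifted.

6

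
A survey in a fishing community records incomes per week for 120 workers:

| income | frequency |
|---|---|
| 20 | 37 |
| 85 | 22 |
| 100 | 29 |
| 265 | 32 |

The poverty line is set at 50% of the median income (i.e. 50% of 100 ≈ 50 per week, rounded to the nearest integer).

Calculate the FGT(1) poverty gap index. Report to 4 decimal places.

Below the line: 37×20 (q = 37 of N = 120).
Normalized shortfalls: (50−20)/50 = 0.6000 (×37).
Sum of shortfalls = 22.200000; P₁ averages over all N: 22.200000 / 120 = 0.1850.

0.1850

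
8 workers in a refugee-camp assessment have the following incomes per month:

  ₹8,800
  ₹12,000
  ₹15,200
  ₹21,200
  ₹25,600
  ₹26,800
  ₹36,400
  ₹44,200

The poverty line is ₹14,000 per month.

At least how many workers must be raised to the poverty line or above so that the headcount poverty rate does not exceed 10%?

Currently q = 2 of N = 8 are below the line (H = 0.250).
A headcount ratio of at most 10% allows at most ⌊0.10 × 8⌋ = 0 poor workers.
So at least 2 − 0 = 2 must be lifted.

2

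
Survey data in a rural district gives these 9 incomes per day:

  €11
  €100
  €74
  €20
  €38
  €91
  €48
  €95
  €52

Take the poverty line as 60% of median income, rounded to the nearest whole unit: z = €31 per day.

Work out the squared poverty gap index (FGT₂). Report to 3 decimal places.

0.060

Below z: €11, €20 (q = 2 of N = 9).
Normalized shortfalls: (31−11)/31 = 0.6452; (31−20)/31 = 0.3548.
Squared: 0.4162; 0.1259.
Sum = 0.542144; P₂ = 0.542144 / 9 = 0.060.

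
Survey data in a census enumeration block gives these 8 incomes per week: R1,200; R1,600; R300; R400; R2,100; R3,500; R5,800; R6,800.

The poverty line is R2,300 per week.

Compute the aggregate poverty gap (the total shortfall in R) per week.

Poor units: R300, R400, R1,200, R1,600, R2,100 (q = 5 of N = 8).
Individual gaps: 2300−300 = 2000; 2300−400 = 1900; 2300−1200 = 1100; 2300−1600 = 700; 2300−2100 = 200.
Aggregate gap = R5,900.

R5,900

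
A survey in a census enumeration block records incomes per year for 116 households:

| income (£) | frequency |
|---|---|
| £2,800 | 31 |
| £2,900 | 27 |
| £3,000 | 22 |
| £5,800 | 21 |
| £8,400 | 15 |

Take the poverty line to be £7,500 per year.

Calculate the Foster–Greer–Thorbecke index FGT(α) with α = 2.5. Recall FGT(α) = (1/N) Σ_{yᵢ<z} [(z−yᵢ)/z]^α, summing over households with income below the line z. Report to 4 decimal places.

0.2090

Poor units: 31×£2,800, 27×£2,900, 22×£3,000, 21×£5,800 (q = 101 of N = 116).
Shortfall ratios: (7500−2800)/7500 = 0.6267 (×31); (7500−2900)/7500 = 0.6133 (×27); (7500−3000)/7500 = 0.6000 (×22); (7500−5800)/7500 = 0.2267 (×21).
Raised to α = 2.5: 0.31088 (×31); 0.29461 (×27); 0.27885 (×22); 0.02446 (×21).
Sum = 24.240091; FGT(2.5) = 24.240091 / 116 = 0.2090.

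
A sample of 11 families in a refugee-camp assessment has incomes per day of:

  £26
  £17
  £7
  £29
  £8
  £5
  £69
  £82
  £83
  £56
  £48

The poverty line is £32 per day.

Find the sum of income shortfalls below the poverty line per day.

Below z: £5, £7, £8, £17, £26, £29 (q = 6 of N = 11).
Individual gaps: 32−5 = 27; 32−7 = 25; 32−8 = 24; 32−17 = 15; 32−26 = 6; 32−29 = 3.
Aggregate gap = £100.

£100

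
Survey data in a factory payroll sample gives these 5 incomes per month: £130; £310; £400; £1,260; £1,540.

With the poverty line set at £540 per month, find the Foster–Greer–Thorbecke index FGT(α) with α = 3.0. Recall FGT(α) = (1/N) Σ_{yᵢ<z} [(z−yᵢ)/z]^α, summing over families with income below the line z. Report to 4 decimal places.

0.1065

Below the line: £130, £310, £400 (q = 3 of N = 5).
Gap ratios (z−y)/z: (540−130)/540 = 0.7593; (540−310)/540 = 0.4259; (540−400)/540 = 0.2593.
Raised to α = 3.0: 0.43769; 0.07727; 0.01743.
Sum = 0.532388; FGT(3.0) = 0.532388 / 5 = 0.1065.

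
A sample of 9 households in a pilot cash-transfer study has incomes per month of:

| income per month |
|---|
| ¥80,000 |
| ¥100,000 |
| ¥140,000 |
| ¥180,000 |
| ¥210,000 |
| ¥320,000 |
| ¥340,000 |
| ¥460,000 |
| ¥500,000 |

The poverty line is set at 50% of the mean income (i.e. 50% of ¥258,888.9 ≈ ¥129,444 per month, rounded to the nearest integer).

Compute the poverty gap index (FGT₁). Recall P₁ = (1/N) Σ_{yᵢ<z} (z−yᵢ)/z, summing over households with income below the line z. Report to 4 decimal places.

0.0677

Poor units: ¥80,000, ¥100,000 (q = 2 of N = 9).
Gap ratios (z−y)/z: (129444−80000)/129444 = 0.3820; (129444−100000)/129444 = 0.2275.
Σ = 0.609437. Dividing by the full population N = 9 gives P₁ = 0.0677.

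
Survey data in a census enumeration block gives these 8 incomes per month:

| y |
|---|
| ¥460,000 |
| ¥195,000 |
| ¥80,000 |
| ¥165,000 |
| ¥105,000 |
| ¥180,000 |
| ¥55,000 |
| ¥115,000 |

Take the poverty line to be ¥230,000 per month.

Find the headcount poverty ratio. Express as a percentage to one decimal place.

7 of the 8 families have income below ¥230,000.
H = 7/8 = 87.5%.

87.5%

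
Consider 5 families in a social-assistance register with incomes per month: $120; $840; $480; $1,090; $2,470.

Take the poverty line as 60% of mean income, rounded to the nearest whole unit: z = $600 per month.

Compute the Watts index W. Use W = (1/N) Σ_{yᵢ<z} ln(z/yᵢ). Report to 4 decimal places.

Poor units: $120, $480 (q = 2 of N = 5).
Log shortfalls: ln(600/120) = 1.6094; ln(600/480) = 0.2231.
W = 1.832581 / 5 = 0.3665.

0.3665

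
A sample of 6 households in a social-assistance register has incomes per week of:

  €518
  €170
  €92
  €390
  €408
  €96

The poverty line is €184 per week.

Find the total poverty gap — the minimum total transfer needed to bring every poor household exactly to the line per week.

Incomes under z: €92, €96, €170 (q = 3 of N = 6).
Individual gaps: 184−92 = 92; 184−96 = 88; 184−170 = 14.
Aggregate gap = €194.

€194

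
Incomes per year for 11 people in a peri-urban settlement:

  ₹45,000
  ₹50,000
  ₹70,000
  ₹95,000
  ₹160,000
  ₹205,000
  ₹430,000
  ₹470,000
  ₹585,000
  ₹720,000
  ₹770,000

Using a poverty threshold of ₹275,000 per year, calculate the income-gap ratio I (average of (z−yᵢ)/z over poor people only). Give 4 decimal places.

Poor units: ₹45,000, ₹50,000, ₹70,000, ₹95,000, ₹160,000, ₹205,000 (q = 6 of N = 11).
Relative gaps: 0.8364, 0.8182, 0.7455, 0.6545, 0.4182, 0.2545; sum = 3.727273.
I averages over the q = 6 poor units only: 3.727273 / 6 = 0.6212.

0.6212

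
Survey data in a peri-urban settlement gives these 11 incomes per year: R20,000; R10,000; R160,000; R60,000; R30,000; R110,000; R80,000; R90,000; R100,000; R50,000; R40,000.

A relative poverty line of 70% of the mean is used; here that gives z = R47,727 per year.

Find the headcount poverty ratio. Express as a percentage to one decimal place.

36.4%

4 of the 11 respondents have income below R47,727.
H = 4/11 = 36.4%.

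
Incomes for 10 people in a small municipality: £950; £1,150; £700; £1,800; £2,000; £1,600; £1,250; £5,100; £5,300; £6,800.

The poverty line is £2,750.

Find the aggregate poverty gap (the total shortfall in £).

£9,800

Poor units: £700, £950, £1,150, £1,250, £1,600, £1,800, £2,000 (q = 7 of N = 10).
Individual gaps: 2750−700 = 2050; 2750−950 = 1800; 2750−1150 = 1600; 2750−1250 = 1500; 2750−1600 = 1150; 2750−1800 = 950; 2750−2000 = 750.
Aggregate gap = £9,800.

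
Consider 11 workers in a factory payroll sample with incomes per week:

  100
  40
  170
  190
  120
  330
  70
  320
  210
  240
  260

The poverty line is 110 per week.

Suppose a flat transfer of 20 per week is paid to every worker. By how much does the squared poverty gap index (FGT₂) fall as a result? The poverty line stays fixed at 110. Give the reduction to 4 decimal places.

0.0278

Before: below the line — 40, 70, 100; squared poverty gap index (FGT₂) = 0.049587.
After the 20 transfer: below the line — 60, 90; squared poverty gap index (FGT₂) = 0.021788.
Reduction = 0.049587 − 0.021788 = 0.0278.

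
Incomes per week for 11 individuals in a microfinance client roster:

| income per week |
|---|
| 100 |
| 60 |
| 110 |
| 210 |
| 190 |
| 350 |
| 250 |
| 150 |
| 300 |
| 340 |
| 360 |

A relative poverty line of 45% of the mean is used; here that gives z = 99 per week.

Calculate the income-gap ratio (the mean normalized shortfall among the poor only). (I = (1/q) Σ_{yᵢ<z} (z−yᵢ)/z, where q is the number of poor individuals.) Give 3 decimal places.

0.394

Incomes under z: 60 (q = 1 of N = 11).
Shortfall ratios (z−y)/z: 0.3939; sum = 0.393939.
The income-gap ratio divides by q (the poor only): 0.393939 / 1 = 0.394.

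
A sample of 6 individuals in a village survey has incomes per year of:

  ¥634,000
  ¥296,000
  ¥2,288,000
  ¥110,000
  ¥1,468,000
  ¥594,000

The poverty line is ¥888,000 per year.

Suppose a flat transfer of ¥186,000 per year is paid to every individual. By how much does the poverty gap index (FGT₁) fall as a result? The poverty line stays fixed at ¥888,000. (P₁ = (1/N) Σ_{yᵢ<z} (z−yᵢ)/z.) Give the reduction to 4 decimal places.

0.1396

Before: below the line — ¥110,000, ¥296,000, ¥594,000, ¥634,000; poverty gap index (FGT₁) = 0.359985.
After the ¥186,000 transfer: below the line — ¥296,000, ¥482,000, ¥780,000, ¥820,000; poverty gap index (FGT₁) = 0.220345.
Reduction = 0.359985 − 0.220345 = 0.1396.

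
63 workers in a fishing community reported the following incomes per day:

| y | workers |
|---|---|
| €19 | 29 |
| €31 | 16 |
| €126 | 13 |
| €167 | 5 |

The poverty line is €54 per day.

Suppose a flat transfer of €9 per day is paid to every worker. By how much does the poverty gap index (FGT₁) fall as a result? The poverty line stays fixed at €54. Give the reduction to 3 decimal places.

Before: below the line — 29×€19, 16×€31; poverty gap index (FGT₁) = 0.40653.
After the €9 transfer: below the line — 29×€28, 16×€40; poverty gap index (FGT₁) = 0.28748.
Reduction = 0.40653 − 0.28748 = 0.119.

0.119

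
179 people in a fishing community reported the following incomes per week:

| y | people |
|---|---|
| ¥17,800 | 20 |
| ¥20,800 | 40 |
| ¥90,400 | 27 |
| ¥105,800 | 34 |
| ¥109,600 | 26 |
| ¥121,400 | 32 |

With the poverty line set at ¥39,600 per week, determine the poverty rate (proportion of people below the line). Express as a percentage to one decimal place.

33.5%

60 of the 179 people have income below ¥39,600.
H = 60/179 = 33.5%.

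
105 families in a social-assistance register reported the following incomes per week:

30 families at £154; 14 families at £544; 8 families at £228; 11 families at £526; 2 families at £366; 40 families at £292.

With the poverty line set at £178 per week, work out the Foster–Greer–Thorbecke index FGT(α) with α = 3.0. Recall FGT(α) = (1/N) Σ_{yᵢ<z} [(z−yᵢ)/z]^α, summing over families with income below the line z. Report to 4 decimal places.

Incomes under z: 30×£154 (q = 30 of N = 105).
Gap ratios (z−y)/z: (178−154)/178 = 0.1348 (×30).
Raised to α = 3.0: 0.00245 (×30).
Sum = 0.073535; FGT(3.0) = 0.073535 / 105 = 0.0007.

0.0007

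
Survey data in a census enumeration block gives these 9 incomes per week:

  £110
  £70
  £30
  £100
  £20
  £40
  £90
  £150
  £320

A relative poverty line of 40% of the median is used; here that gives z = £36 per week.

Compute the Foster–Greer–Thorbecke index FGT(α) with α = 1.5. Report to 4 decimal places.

Below z: £20, £30 (q = 2 of N = 9).
Gap ratios (z−y)/z: (36−20)/36 = 0.4444; (36−30)/36 = 0.1667.
Raised to α = 1.5: 0.29630; 0.06804.
Sum = 0.364338; FGT(1.5) = 0.364338 / 9 = 0.0405.

0.0405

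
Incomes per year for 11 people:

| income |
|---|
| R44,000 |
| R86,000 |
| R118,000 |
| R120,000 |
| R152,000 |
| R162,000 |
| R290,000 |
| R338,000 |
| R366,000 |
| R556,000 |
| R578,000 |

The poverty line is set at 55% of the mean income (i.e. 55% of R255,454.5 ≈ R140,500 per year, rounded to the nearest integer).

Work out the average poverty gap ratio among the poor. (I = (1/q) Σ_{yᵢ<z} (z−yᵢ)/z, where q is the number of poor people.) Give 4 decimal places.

Below the line: R44,000, R86,000, R118,000, R120,000 (q = 4 of N = 11).
Relative gaps: 0.6868, 0.3879, 0.1601, 0.1459; sum = 1.380783.
The income-gap ratio divides by q (the poor only): 1.380783 / 4 = 0.3452.

0.3452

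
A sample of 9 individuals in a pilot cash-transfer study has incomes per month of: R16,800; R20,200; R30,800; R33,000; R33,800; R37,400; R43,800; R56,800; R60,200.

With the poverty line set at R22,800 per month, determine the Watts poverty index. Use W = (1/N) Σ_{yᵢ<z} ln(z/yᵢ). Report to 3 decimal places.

Incomes under z: R16,800, R20,200 (q = 2 of N = 9).
ln(z/y) terms: ln(22800/16800) = 0.3054; ln(22800/20200) = 0.1211.
W = 0.426460 / 9 = 0.047.

0.047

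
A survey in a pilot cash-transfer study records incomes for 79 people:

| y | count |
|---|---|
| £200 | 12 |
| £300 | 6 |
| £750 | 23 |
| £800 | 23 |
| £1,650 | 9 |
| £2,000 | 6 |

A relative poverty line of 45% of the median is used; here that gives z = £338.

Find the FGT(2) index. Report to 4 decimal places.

Below the line: 12×£200, 6×£300 (q = 18 of N = 79).
Shortfall ratios: (338−200)/338 = 0.4083 (×12); (338−300)/338 = 0.1124 (×6).
Squared: 0.1667 (×12); 0.0126 (×6).
Sum = 2.076188; P₂ = 2.076188 / 79 = 0.0263.

0.0263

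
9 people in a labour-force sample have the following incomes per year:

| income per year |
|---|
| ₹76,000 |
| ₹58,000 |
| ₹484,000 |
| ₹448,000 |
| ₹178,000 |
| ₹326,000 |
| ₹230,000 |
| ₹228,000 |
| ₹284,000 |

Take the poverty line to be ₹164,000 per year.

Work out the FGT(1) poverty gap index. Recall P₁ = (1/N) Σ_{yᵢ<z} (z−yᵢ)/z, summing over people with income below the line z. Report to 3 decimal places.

Incomes under z: ₹58,000, ₹76,000 (q = 2 of N = 9).
Gap ratios (z−y)/z: (164000−58000)/164000 = 0.6463; (164000−76000)/164000 = 0.5366.
Sum of shortfalls = 1.182927; P₁ averages over all N: 1.182927 / 9 = 0.131.

0.131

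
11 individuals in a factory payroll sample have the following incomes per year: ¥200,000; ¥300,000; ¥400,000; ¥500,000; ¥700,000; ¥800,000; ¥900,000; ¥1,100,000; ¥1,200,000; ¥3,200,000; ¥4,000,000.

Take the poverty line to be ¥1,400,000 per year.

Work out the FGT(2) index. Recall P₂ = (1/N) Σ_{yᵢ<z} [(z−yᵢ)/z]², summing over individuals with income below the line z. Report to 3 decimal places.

Poor units: ¥200,000, ¥300,000, ¥400,000, ¥500,000, ¥700,000, ¥800,000, ¥900,000, ¥1,100,000, ¥1,200,000 (q = 9 of N = 11).
Shortfall ratios: (1400000−200000)/1400000 = 0.8571; (1400000−300000)/1400000 = 0.7857; (1400000−400000)/1400000 = 0.7143; (1400000−500000)/1400000 = 0.6429; (1400000−700000)/1400000 = 0.5000; (1400000−800000)/1400000 = 0.4286; (1400000−900000)/1400000 = 0.3571; (1400000−1100000)/1400000 = 0.2143; (1400000−1200000)/1400000 = 0.1429.
Squared: 0.7347; 0.6173; 0.5102; 0.4133; 0.2500; 0.1837; 0.1276; 0.0459; 0.0204.
Sum = 2.903061; P₂ = 2.903061 / 11 = 0.264.

0.264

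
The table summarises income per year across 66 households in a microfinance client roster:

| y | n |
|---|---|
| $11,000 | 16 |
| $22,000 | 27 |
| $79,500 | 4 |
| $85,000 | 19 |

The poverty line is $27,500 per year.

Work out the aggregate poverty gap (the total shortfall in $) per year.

$412,500

Poor units: 16×$11,000, 27×$22,000 (q = 43 of N = 66).
Individual gaps: 16×(27500−11000) = 264000; 27×(27500−22000) = 148500.
Aggregate gap = $412,500.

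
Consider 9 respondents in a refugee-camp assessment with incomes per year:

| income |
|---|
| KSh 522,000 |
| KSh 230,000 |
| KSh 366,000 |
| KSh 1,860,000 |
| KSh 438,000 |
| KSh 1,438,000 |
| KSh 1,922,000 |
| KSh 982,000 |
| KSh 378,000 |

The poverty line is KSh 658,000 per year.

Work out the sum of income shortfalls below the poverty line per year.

Poor units: KSh 230,000, KSh 366,000, KSh 378,000, KSh 438,000, KSh 522,000 (q = 5 of N = 9).
Individual gaps: 658000−230000 = 428000; 658000−366000 = 292000; 658000−378000 = 280000; 658000−438000 = 220000; 658000−522000 = 136000.
Aggregate gap = KSh 1,356,000.

KSh 1,356,000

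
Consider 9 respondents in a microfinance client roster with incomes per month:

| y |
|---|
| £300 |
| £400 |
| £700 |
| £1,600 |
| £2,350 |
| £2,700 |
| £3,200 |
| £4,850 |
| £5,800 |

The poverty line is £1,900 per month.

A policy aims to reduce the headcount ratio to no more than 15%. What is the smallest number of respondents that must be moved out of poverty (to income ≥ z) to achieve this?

3

4 of the 9 respondents are poor, so H = 4/9 = 0.444.
A headcount ratio of at most 15% allows at most ⌊0.15 × 9⌋ = 1 poor respondents.
So at least 4 − 1 = 3 must be lifted.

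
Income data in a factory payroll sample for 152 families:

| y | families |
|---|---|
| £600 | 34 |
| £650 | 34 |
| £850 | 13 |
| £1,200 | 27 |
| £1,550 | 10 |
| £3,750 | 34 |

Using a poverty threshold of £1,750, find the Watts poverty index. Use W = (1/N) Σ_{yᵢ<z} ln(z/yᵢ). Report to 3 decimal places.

0.598

Below the line: 34×£600, 34×£650, 13×£850, 27×£1,200, 10×£1,550 (q = 118 of N = 152).
Log gaps: ln(1750/600) = 1.0704 (×34); ln(1750/650) = 0.9904 (×34); ln(1750/850) = 0.7221 (×13); ln(1750/1200) = 0.3773 (×27); ln(1750/1550) = 0.1214 (×10).
W = 90.856868 / 152 = 0.598.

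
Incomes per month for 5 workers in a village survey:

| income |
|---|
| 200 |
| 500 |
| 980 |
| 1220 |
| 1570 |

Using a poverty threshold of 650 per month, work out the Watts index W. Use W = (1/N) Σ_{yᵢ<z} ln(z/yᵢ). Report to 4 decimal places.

Below z: 200, 500 (q = 2 of N = 5).
ln(z/y) terms: ln(650/200) = 1.1787; ln(650/500) = 0.2624.
W = 1.441019 / 5 = 0.2882.

0.2882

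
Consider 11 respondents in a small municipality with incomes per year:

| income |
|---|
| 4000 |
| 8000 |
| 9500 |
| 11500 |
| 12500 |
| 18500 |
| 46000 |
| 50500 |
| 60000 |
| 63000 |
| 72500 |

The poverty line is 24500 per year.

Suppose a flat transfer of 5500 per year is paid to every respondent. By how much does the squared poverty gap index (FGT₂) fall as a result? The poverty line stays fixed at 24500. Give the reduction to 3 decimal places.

0.111

Before: below the line — 4000, 8000, 9500, 11500, 12500, 18500; squared poverty gap index (FGT₂) = 0.19181.
After the 5500 transfer: below the line — 9500, 13500, 15000, 17000, 18000, 24000; squared poverty gap index (FGT₂) = 0.08103.
Reduction = 0.19181 − 0.08103 = 0.111.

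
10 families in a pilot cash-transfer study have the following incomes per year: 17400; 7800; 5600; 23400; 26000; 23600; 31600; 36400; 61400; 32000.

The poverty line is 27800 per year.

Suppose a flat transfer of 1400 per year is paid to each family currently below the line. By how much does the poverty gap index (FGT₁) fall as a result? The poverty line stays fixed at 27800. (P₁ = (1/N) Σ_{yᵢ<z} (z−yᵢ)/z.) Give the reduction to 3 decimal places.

Before: below the line — 5600, 7800, 17400, 23400, 23600, 26000; poverty gap index (FGT₁) = 0.22662.
After the 1400 transfer: below the line — 7000, 9200, 18800, 24800, 25000, 27400; poverty gap index (FGT₁) = 0.19640.
Reduction = 0.22662 − 0.19640 = 0.030.

0.030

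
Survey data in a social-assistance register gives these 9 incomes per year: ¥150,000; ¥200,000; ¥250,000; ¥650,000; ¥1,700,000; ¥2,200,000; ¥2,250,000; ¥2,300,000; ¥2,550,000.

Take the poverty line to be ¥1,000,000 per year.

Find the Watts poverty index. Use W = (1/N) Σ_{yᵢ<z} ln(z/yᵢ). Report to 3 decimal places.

Below the line: ¥150,000, ¥200,000, ¥250,000, ¥650,000 (q = 4 of N = 9).
Log gaps: ln(1000000/150000) = 1.8971; ln(1000000/200000) = 1.6094; ln(1000000/250000) = 1.3863; ln(1000000/650000) = 0.4308.
W = 5.323635 / 9 = 0.592.

0.592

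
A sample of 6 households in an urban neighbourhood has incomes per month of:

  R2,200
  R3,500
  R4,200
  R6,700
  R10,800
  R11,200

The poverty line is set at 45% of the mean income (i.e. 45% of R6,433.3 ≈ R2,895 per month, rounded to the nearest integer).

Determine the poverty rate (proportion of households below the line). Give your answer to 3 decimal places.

0.167

1 of the 6 households have income below R2,895.
H = 1/6 = 0.167.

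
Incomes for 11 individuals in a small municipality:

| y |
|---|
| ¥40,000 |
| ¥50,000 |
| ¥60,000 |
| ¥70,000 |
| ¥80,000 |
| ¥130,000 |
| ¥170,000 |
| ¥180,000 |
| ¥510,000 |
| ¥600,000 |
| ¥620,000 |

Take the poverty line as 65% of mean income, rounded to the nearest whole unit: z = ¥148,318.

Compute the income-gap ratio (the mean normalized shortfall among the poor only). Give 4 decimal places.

Below the line: ¥40,000, ¥50,000, ¥60,000, ¥70,000, ¥80,000, ¥130,000 (q = 6 of N = 11).
Relative gaps: 0.7303, 0.6629, 0.5955, 0.5280, 0.4606, 0.1235; sum = 3.100824.
The income-gap ratio divides by q (the poor only): 3.100824 / 6 = 0.5168.

0.5168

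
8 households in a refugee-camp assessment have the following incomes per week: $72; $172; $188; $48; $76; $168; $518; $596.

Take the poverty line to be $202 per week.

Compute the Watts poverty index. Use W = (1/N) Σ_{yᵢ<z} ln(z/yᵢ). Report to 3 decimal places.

0.483

Incomes under z: $48, $72, $76, $168, $172, $188 (q = 6 of N = 8).
ln(z/y) terms: ln(202/48) = 1.4371; ln(202/72) = 1.0316; ln(202/76) = 0.9775; ln(202/168) = 0.1843; ln(202/172) = 0.1608; ln(202/188) = 0.0718.
W = 3.863105 / 8 = 0.483.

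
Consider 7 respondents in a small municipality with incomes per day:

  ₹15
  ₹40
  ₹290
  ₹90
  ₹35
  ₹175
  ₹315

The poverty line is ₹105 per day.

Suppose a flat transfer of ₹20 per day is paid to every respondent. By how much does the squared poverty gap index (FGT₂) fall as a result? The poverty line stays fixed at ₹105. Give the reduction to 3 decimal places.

Before: below the line — ₹15, ₹35, ₹40, ₹90; squared poverty gap index (FGT₂) = 0.22611.
After the ₹20 transfer: below the line — ₹35, ₹55, ₹60; squared poverty gap index (FGT₂) = 0.12213.
Reduction = 0.22611 − 0.12213 = 0.104.

0.104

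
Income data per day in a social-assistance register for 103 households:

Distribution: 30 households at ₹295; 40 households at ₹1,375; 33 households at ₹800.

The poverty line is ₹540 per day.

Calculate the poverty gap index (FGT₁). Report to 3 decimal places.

0.132

Incomes under z: 30×₹295 (q = 30 of N = 103).
Shortfall ratios: (540−295)/540 = 0.4537 (×30).
Σ = 13.611111. Dividing by the full population N = 103 gives P₁ = 0.132.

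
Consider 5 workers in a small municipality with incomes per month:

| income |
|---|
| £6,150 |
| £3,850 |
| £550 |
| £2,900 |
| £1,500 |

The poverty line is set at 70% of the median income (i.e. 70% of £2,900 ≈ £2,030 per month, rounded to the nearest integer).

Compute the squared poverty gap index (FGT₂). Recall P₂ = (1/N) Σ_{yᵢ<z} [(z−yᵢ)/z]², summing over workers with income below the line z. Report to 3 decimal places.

0.120

Incomes under z: £550, £1,500 (q = 2 of N = 5).
Relative gaps: (2030−550)/2030 = 0.7291; (2030−1500)/2030 = 0.2611.
Squared: 0.5315; 0.0682.
Sum = 0.599699; P₂ = 0.599699 / 5 = 0.120.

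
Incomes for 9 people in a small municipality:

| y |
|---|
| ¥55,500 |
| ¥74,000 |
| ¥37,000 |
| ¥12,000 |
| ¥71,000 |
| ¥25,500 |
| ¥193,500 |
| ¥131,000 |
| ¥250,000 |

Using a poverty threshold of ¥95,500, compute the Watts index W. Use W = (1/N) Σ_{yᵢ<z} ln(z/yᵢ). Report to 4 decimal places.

Below the line: ¥12,000, ¥25,500, ¥37,000, ¥55,500, ¥71,000, ¥74,000 (q = 6 of N = 9).
ln(z/y) terms: ln(95500/12000) = 2.0742; ln(95500/25500) = 1.3204; ln(95500/37000) = 0.9482; ln(95500/55500) = 0.5427; ln(95500/71000) = 0.2964; ln(95500/74000) = 0.2551.
W = 5.437126 / 9 = 0.6041.

0.6041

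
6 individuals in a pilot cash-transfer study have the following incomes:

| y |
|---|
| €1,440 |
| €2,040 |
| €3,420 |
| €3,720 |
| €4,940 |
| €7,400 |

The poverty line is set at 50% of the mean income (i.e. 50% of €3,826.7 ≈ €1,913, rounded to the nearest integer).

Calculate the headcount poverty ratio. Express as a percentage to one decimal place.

16.7%

1 of the 6 individuals have income below €1,913.
H = 1/6 = 16.7%.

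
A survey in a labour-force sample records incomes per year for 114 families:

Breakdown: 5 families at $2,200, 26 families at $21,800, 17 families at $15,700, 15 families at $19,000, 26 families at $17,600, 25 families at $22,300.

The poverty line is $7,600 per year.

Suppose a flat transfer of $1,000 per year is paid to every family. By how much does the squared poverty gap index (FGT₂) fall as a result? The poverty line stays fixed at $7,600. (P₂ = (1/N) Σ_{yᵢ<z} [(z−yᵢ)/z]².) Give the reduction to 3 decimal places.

0.007

Before: below the line — 5×$2,200; squared poverty gap index (FGT₂) = 0.02214.
After the $1,000 transfer: below the line — 5×$3,200; squared poverty gap index (FGT₂) = 0.01470.
Reduction = 0.02214 − 0.01470 = 0.007.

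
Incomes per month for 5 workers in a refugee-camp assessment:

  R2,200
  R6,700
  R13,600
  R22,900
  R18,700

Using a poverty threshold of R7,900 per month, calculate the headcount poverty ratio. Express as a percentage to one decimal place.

40.0%

2 of the 5 workers have income below R7,900.
H = 2/5 = 40.0%.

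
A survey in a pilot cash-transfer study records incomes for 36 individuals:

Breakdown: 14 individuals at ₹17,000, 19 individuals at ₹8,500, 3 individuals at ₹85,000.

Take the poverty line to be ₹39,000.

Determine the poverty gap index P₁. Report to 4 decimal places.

Below the line: 19×₹8,500, 14×₹17,000 (q = 33 of N = 36).
Normalized shortfalls: (39000−8500)/39000 = 0.7821 (×19); (39000−17000)/39000 = 0.5641 (×14).
Σ = 22.756410. Dividing by the full population N = 36 gives P₁ = 0.6321.

0.6321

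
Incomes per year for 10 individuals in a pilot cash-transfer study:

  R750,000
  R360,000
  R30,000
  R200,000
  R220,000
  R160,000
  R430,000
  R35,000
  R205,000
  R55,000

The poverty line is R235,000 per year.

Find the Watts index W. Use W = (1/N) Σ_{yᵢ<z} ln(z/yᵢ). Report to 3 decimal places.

Poor units: R30,000, R35,000, R55,000, R160,000, R200,000, R205,000, R220,000 (q = 7 of N = 10).
ln(z/y) terms: ln(235000/30000) = 2.0584; ln(235000/35000) = 1.9042; ln(235000/55000) = 1.4523; ln(235000/160000) = 0.3844; ln(235000/200000) = 0.1613; ln(235000/205000) = 0.1366; ln(235000/220000) = 0.0660.
W = 6.163091 / 10 = 0.616.

0.616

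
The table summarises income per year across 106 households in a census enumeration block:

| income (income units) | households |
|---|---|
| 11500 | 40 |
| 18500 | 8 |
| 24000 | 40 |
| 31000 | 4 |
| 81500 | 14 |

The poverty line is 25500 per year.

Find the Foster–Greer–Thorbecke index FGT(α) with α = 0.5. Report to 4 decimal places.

Below the line: 40×11500, 8×18500, 40×24000 (q = 88 of N = 106).
Gap ratios (z−y)/z: (25500−11500)/25500 = 0.5490 (×40); (25500−18500)/25500 = 0.2745 (×8); (25500−24000)/25500 = 0.0588 (×40).
Raised to α = 0.5: 0.74096 (×40); 0.52394 (×8); 0.24254 (×40).
Sum = 43.531263; FGT(0.5) = 43.531263 / 106 = 0.4107.

0.4107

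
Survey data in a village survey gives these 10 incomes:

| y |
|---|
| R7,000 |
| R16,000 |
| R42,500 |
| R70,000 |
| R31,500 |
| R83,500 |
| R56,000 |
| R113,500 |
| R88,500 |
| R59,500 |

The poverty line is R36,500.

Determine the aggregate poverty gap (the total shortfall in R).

R55,000

Below z: R7,000, R16,000, R31,500 (q = 3 of N = 10).
Individual gaps: 36500−7000 = 29500; 36500−16000 = 20500; 36500−31500 = 5000.
Aggregate gap = R55,000.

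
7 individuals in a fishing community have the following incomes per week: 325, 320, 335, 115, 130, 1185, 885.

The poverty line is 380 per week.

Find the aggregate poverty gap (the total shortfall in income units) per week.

675

Below z: 115, 130, 320, 325, 335 (q = 5 of N = 7).
Individual gaps: 380−115 = 265; 380−130 = 250; 380−320 = 60; 380−325 = 55; 380−335 = 45.
Aggregate gap = 675.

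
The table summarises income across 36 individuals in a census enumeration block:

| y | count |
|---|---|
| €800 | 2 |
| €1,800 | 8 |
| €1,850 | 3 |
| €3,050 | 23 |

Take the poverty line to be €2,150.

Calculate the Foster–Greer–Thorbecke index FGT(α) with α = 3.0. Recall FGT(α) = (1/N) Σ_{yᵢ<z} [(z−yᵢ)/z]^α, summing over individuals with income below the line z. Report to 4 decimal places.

0.0149

Below z: 2×€800, 8×€1,800, 3×€1,850 (q = 13 of N = 36).
Normalized shortfalls: (2150−800)/2150 = 0.6279 (×2); (2150−1800)/2150 = 0.1628 (×8); (2150−1850)/2150 = 0.1395 (×3).
Raised to α = 3.0: 0.24756 (×2); 0.00431 (×8); 0.00272 (×3).
Sum = 0.537789; FGT(3.0) = 0.537789 / 36 = 0.0149.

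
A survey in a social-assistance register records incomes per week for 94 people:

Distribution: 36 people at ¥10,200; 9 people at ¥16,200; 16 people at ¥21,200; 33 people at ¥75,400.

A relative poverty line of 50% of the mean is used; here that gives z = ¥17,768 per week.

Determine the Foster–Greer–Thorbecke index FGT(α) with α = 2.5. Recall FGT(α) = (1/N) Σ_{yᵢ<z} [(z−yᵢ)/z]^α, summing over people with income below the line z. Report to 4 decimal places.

Below the line: 36×¥10,200, 9×¥16,200 (q = 45 of N = 94).
Shortfall ratios: (17768−10200)/17768 = 0.4259 (×36); (17768−16200)/17768 = 0.0882 (×9).
Raised to α = 2.5: 0.11840 (×36); 0.00231 (×9).
Sum = 4.283268; FGT(2.5) = 4.283268 / 94 = 0.0456.

0.0456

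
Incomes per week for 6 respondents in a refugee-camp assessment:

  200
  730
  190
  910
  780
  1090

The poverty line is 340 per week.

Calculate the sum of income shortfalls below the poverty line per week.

290

Below the line: 190, 200 (q = 2 of N = 6).
Individual gaps: 340−190 = 150; 340−200 = 140.
Aggregate gap = 290.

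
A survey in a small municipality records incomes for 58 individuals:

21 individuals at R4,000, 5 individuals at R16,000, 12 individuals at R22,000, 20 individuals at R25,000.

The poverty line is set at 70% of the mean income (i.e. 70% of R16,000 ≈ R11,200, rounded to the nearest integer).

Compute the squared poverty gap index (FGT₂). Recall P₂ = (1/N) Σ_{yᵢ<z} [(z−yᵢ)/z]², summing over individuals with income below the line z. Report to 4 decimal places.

0.1496

Below the line: 21×R4,000 (q = 21 of N = 58).
Normalized shortfalls: (11200−4000)/11200 = 0.6429 (×21).
Squared: 0.4133 (×21).
Sum = 8.678571; P₂ = 8.678571 / 58 = 0.1496.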